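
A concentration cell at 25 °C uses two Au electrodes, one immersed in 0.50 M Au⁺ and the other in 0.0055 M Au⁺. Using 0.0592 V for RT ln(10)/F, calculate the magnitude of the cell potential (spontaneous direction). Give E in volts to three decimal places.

For a concentration cell E°cell = 0. The 0.50 M side is the cathode (reduction is favoured where [Au⁺] is higher).
With n = 1, E = −(0.0592/1) log([Au⁺]ₐₙ/[Au⁺]꜀ₐₜ) = −(0.0592/1) log(0.0055/0.5) = −(0.0592/1)(-1.959) = +0.116 V.

+0.116 V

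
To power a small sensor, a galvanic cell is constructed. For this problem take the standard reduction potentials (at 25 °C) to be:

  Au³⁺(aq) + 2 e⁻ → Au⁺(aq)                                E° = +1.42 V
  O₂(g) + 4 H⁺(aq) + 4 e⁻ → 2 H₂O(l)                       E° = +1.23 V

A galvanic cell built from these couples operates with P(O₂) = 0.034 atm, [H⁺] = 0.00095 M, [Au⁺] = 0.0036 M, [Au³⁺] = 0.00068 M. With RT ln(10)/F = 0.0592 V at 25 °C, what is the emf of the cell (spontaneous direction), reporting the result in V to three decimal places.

Au³⁺/Au⁺ is the cathode (higher E°), O₂/H₂O the anode: E°cell = +1.42 − (+1.23) = +0.19 V, n = 4.
Overall: 2 Au³⁺(aq) + 2 H₂O(l) → 2 Au⁺(aq) + O₂(g) + 4 H⁺(aq)
Q = [Au⁺]^2·P(O₂)·[H⁺]^4 / ([Au³⁺]^2); log Q = -12.110.
E = E° − (0.0592/n) log Q = +0.19 − (0.0592/4)(-12.110) = +0.369 V.

+0.369 V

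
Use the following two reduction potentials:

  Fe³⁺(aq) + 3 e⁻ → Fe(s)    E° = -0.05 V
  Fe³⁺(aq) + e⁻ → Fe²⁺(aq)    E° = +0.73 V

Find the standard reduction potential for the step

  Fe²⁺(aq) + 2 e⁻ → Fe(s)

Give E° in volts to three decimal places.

-0.440 V

Sequential free energies add, so n₃E°₃ = n₁E°₁ + n₂E°₂.
With n₃ = 3, and the known step contributing 1×(+0.73) V, the unknown satisfies 2·E° = 3×(-0.05) − 1×(+0.73) = -0.880.
E° = -0.880 / 2 = -0.440 V.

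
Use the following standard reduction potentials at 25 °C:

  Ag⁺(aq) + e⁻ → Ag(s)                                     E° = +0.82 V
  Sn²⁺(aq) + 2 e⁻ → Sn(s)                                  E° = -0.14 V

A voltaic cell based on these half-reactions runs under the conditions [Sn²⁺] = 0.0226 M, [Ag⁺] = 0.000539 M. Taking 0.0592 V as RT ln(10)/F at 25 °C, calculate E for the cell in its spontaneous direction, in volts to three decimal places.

Ag⁺/Ag is the cathode (higher E°), Sn²⁺/Sn the anode: E°cell = +0.82 − (-0.14) = +0.96 V, n = 2.
Overall: 2 Ag⁺(aq) + Sn(s) → 2 Ag(s) + Sn²⁺(aq)
Q = [Sn²⁺] / ([Ag⁺]^2); log Q = 4.891.
E = E° − (0.0592/n) log Q = +0.96 − (0.0592/2)(4.891) = +0.815 V.

+0.815 V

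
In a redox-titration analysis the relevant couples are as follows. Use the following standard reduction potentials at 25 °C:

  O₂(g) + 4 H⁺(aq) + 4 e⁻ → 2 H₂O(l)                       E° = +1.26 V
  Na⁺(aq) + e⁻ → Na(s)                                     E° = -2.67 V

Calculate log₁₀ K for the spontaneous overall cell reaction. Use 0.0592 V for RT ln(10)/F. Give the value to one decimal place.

Cathode: O₂/H₂O; anode: Na⁺/Na. E°cell = +3.93 V, n = 4.
log K = nE°cell / 0.0592 = (4)(+3.93) / 0.0592 = 265.5.

265.5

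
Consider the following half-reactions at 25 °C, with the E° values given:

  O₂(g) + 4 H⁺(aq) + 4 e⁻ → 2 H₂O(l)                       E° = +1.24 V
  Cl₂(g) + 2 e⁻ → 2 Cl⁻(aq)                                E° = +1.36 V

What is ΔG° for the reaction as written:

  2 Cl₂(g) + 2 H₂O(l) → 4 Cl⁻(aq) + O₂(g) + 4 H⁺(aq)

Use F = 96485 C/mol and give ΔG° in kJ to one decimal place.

As written, Cl₂/Cl⁻ is reduced (cathode) and O₂/H₂O is oxidised (anode), so E°cell = (+1.36) − (+1.24) = +0.12 V.
Balancing electrons gives n = 4.
ΔG° = −nFE° = −(4)(96485)(+0.12) = -46,313 J = -46.3 kJ.

-46.3 kJ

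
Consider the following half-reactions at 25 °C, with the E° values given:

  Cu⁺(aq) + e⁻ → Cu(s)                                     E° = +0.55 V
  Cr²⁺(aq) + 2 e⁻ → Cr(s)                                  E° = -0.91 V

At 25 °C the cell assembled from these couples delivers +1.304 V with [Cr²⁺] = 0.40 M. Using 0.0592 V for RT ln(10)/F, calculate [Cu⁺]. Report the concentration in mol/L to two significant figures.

Cu⁺/Cu is the cathode, Cr²⁺/Cr the anode: E°cell = +1.46 V, n = 2.
Overall reaction: 2 Cu⁺(aq) + Cr(s) → 2 Cu(s) + Cr²⁺(aq); Q = [Cr²⁺]^1/[Cu⁺]^2.
From E = E° − (0.0592/n) log Q: log Q = (E° − E)·n/0.0592 = (+1.46 − (+1.304))·2/0.0592 = 5.2703.
So 2·log[Cu⁺] = 1·log(0.4) − log Q = -0.3979 − (5.2703) = -5.6682; log[Cu⁺] = -5.6682 / 2 = -2.8341; [Cu⁺] = 10^(-2.8341) ≈ 0.0015 M.

0.0015 M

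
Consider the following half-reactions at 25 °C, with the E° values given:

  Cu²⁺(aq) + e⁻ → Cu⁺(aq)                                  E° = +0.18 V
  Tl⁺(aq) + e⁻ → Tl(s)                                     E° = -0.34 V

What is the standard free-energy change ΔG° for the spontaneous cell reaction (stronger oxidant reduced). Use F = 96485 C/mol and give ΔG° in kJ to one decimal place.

-50.2 kJ

Cu²⁺/Cu⁺ (E° = +0.18 V) is the cathode; Tl⁺/Tl (E° = -0.34 V) is the anode, so E°cell = +0.52 V.
Balancing electrons gives n = 1 (lcm of 1 and 1).
ΔG° = −nFE° = −(1)(96485)(+0.52) = -50,172 J = -50.2 kJ.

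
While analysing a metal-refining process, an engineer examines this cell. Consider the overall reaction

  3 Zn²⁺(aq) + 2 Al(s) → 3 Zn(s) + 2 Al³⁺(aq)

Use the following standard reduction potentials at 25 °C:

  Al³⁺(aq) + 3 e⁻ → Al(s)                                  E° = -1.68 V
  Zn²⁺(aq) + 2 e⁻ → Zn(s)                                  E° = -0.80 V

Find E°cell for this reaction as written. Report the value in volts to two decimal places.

The Zn²⁺/Zn couple has the higher reduction potential, so it is the cathode; Al³⁺/Al is oxidised at the anode.
E°cell = E°(cathode) − E°(anode) = (-0.80) − (-1.68) = +0.88 V.
Since E°cell > 0, the reaction is spontaneous under standard conditions.

+0.88 V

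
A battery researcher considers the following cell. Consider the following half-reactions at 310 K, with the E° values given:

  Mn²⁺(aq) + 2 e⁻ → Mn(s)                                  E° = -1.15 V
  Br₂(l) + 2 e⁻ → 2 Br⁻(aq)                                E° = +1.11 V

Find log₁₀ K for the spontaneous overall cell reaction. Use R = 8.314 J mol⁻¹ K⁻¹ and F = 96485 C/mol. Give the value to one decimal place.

73.5

Cathode: Br₂/Br⁻; anode: Mn²⁺/Mn. E°cell = (+1.11) − (-1.15) = +2.26 V, with n = 2.
ΔG° = −nFE° = −RT ln K, so ln K = nFE°/(RT) = (2)(96485)(+2.26) / ((8.314)(310)) = 169.210.
log₁₀ K = 169.210 / ln 10 = 73.5.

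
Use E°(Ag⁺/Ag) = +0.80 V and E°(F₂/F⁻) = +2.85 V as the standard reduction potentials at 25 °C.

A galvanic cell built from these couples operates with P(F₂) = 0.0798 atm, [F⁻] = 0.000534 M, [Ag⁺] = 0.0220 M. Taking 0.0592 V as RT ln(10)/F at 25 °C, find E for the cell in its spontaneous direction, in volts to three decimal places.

F₂/F⁻ is the cathode (higher E°), Ag⁺/Ag the anode: E°cell = +2.85 − (+0.80) = +2.05 V, n = 2.
Overall: F₂(g) + 2 Ag(s) → 2 F⁻(aq) + 2 Ag⁺(aq)
Q = [F⁻]^2·[Ag⁺]^2 / (P(F₂)); log Q = -8.762.
E = E° − (0.0592/n) log Q = +2.05 − (0.0592/2)(-8.762) = +2.309 V.

+2.309 V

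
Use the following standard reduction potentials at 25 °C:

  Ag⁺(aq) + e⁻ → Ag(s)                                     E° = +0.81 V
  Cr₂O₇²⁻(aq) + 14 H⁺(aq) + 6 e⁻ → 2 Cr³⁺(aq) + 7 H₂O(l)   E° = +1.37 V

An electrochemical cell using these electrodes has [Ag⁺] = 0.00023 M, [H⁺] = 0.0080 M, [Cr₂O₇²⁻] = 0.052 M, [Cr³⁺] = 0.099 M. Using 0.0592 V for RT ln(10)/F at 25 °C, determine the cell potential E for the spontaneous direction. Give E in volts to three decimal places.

+0.493 V

Cr₂O₇²⁻/Cr³⁺ is the cathode (higher E°), Ag⁺/Ag the anode: E°cell = +1.37 − (+0.81) = +0.56 V, n = 6.
Overall: Cr₂O₇²⁻(aq) + 14 H⁺(aq) + 6 Ag(s) → 2 Cr³⁺(aq) + 7 H₂O(l) + 6 Ag⁺(aq)
Q = [Cr³⁺]^2·[Ag⁺]^6 / ([Cr₂O₇²⁻]·[H⁺]^14); log Q = 6.802.
E = E° − (0.0592/n) log Q = +0.56 − (0.0592/6)(6.802) = +0.493 V.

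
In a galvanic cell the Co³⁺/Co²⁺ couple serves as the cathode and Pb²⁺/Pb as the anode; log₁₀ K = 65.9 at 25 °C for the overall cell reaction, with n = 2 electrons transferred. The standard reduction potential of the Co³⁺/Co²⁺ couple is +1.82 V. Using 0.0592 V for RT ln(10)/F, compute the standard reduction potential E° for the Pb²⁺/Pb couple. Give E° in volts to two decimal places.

E°cell = (0.0592/n)·log K = (0.0592/2)(65.9) = +1.951 V.
Since Co³⁺/Co²⁺ is the cathode and Pb²⁺/Pb the anode, E°cell = E°(Co³⁺/Co²⁺) − E°(Pb²⁺/Pb).
So E°(Pb²⁺/Pb) = E°(Co³⁺/Co²⁺) − E°cell = (+1.82) − (+1.951) = -0.13 V.

-0.13 V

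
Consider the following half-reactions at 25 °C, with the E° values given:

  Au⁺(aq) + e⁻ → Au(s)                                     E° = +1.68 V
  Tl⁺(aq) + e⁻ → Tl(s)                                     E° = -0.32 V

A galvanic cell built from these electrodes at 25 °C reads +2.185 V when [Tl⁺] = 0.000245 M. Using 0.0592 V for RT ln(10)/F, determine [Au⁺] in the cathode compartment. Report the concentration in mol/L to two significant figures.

0.33 M

Au⁺/Au is the cathode, Tl⁺/Tl the anode: E°cell = +2.00 V, n = 1.
Overall reaction: Au⁺(aq) + Tl(s) → Au(s) + Tl⁺(aq); Q = [Tl⁺]^1/[Au⁺]^1.
From E = E° − (0.0592/n) log Q: log Q = (E° − E)·n/0.0592 = (+2.00 − (+2.185))·1/0.0592 = -3.1250.
So 1·log[Au⁺] = 1·log(0.000245) − log Q = -3.6108 − (-3.1250) = -0.4858; [Au⁺] = 10^(-0.4858) ≈ 0.33 M.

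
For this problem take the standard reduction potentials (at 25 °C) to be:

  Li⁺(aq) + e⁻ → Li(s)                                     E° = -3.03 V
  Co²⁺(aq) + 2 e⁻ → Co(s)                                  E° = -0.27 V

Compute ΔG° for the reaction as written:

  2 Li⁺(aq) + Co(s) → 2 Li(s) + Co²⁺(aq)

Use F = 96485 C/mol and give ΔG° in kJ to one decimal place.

As written, Li⁺/Li is reduced (cathode) and Co²⁺/Co is oxidised (anode), so E°cell = (-3.03) − (-0.27) = -2.76 V.
Balancing electrons gives n = 2.
ΔG° = −nFE° = −(2)(96485)(-2.76) = 532,597 J = +532.6 kJ.

+532.6 kJ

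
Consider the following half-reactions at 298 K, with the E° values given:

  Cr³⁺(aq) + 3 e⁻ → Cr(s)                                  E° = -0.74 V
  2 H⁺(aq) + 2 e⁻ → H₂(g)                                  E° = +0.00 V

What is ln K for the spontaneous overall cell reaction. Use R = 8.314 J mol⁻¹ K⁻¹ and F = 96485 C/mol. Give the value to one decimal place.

Cathode: H⁺/H₂; anode: Cr³⁺/Cr. E°cell = (+0.00) − (-0.74) = +0.74 V, with n = 6.
ΔG° = −nFE° = −RT ln K, so ln K = nFE°/(RT) = (6)(96485)(+0.74) / ((8.314)(298)) = 172.909.

172.9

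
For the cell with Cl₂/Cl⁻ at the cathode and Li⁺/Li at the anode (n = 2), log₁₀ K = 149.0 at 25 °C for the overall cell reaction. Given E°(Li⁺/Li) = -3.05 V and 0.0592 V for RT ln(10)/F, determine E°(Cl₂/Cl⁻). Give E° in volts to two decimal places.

E°cell = (0.0592/n)·log K = (0.0592/2)(149.0) = +4.410 V.
Since Cl₂/Cl⁻ is the cathode and Li⁺/Li the anode, E°cell = E°(Cl₂/Cl⁻) − E°(Li⁺/Li).
So E°(Cl₂/Cl⁻) = E°cell + E°(Li⁺/Li) = +4.410 + (-3.05) = +1.36 V.

+1.36 V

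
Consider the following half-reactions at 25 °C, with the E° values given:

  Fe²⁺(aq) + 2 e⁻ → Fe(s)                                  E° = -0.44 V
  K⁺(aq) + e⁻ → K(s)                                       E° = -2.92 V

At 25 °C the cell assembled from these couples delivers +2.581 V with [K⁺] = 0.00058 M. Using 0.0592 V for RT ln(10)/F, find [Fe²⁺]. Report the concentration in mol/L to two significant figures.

Fe²⁺/Fe is the cathode, K⁺/K the anode: E°cell = +2.48 V, n = 2.
Overall reaction: Fe²⁺(aq) + 2 K(s) → Fe(s) + 2 K⁺(aq); Q = [K⁺]^2/[Fe²⁺]^1.
From E = E° − (0.0592/n) log Q: log Q = (E° − E)·n/0.0592 = (+2.48 − (+2.581))·2/0.0592 = -3.4122.
So 1·log[Fe²⁺] = 2·log(0.00058) − log Q = -6.4731 − (-3.4122) = -3.0609; [Fe²⁺] = 10^(-3.0609) ≈ 0.00087 M.

0.00087 M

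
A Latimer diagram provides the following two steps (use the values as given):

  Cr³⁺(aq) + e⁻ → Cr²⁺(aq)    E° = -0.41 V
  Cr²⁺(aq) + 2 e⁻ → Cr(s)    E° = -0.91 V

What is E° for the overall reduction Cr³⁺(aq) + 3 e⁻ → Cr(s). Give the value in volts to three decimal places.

Adding the free-energy changes (−nFE°) of the two steps gives −n₃FE°₃ = −n₁FE°₁ − n₂FE°₂.
E°₃ = (1×-0.41 + 2×-0.91) / 3 = (-2.230) / 3 = -0.743 V.
E° values themselves are not directly additive — weighting by electron count is essential.

-0.743 V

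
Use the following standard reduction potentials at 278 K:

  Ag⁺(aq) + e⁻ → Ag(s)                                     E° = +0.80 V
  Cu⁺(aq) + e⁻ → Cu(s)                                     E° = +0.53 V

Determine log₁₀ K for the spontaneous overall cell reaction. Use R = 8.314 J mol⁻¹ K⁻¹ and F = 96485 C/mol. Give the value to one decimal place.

Cathode: Ag⁺/Ag; anode: Cu⁺/Cu. E°cell = (+0.80) − (+0.53) = +0.27 V, with n = 1.
ΔG° = −nFE° = −RT ln K, so ln K = nFE°/(RT) = (1)(96485)(+0.27) / ((8.314)(278)) = 11.271.
log₁₀ K = 11.271 / ln 10 = 4.9.

4.9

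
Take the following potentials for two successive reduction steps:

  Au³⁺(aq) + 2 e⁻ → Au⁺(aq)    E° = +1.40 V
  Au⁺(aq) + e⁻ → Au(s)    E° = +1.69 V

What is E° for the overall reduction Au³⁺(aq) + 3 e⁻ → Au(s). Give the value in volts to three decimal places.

+1.497 V

Standard free energies of sequential steps add: ΔG°₃ = ΔG°₁ + ΔG°₂, so n₃E°₃ = n₁E°₁ + n₂E°₂.
E°₃ = (2×+1.40 + 1×+1.69) / 3 = (+4.490) / 3 = +1.497 V.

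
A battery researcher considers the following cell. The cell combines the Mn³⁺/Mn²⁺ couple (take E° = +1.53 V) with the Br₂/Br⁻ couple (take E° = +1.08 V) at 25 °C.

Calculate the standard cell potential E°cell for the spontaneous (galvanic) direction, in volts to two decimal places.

+0.45 V

The Mn³⁺/Mn²⁺ couple has the higher reduction potential, so it is the cathode; Br₂/Br⁻ is oxidised at the anode.
E°cell = E°(cathode) − E°(anode) = (+1.53) − (+1.08) = +0.45 V.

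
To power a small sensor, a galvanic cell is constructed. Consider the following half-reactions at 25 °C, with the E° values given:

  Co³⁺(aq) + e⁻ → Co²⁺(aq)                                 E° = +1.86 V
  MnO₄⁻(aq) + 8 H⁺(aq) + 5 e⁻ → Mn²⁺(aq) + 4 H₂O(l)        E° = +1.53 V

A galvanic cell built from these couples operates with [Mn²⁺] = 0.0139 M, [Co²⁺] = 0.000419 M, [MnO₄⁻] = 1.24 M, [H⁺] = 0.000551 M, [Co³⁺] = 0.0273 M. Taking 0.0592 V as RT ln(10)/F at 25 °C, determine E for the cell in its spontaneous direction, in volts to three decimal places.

+0.723 V

Co³⁺/Co²⁺ is the cathode (higher E°), MnO₄⁻/Mn²⁺ the anode: E°cell = +1.86 − (+1.53) = +0.33 V, n = 5.
Overall: 5 Co³⁺(aq) + Mn²⁺(aq) + 4 H₂O(l) → 5 Co²⁺(aq) + MnO₄⁻(aq) + 8 H⁺(aq)
Q = [Co²⁺]^5·[MnO₄⁻]·[H⁺]^8 / ([Co³⁺]^5·[Mn²⁺]); log Q = -33.190.
E = E° − (0.0592/n) log Q = +0.33 − (0.0592/5)(-33.190) = +0.723 V.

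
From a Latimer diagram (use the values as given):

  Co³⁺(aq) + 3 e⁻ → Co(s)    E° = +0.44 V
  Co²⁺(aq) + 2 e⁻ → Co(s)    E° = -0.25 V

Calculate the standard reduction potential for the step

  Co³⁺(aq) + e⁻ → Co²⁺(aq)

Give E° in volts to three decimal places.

+1.820 V

Sequential free energies add, so n₃E°₃ = n₁E°₁ + n₂E°₂.
With n₃ = 3, and the known step contributing 2×(-0.25) V, the unknown satisfies 1·E° = 3×(+0.44) − 2×(-0.25) = +1.820.
E° = +1.820 / 1 = +1.820 V.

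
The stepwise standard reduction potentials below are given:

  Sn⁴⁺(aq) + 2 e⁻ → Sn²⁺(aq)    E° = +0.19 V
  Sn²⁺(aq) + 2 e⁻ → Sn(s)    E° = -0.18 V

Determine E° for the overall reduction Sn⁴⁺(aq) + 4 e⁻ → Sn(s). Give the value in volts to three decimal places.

Since ΔG° = −nFE° is additive over sequential reductions, n₃E°₃ = n₁E°₁ + n₂E°₂.
E°₃ = (2×+0.19 + 2×-0.18) / 4 = (+0.020) / 4 = +0.005 V.

+0.005 V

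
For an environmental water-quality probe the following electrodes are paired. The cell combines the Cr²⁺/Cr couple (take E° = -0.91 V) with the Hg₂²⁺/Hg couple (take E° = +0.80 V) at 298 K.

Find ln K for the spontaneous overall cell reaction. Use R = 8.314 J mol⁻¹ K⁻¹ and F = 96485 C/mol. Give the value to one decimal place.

133.2

Cathode: Hg₂²⁺/Hg; anode: Cr²⁺/Cr. E°cell = (+0.80) − (-0.91) = +1.71 V, with n = 2.
ΔG° = −nFE° = −RT ln K, so ln K = nFE°/(RT) = (2)(96485)(+1.71) / ((8.314)(298)) = 133.186.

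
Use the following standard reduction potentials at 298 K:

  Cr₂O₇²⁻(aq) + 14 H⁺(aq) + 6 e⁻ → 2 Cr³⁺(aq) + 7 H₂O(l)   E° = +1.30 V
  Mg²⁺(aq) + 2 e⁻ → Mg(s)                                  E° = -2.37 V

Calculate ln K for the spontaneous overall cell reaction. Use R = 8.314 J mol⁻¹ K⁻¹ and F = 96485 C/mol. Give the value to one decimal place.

Cathode: Cr₂O₇²⁻/Cr³⁺; anode: Mg²⁺/Mg. E°cell = (+1.30) − (-2.37) = +3.67 V, with n = 6.
ΔG° = −nFE° = −RT ln K, so ln K = nFE°/(RT) = (6)(96485)(+3.67) / ((8.314)(298)) = 857.533.

857.5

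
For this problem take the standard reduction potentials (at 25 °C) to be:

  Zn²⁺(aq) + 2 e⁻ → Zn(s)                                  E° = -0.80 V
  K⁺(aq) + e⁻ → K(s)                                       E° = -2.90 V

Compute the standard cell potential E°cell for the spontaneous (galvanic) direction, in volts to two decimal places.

+2.10 V

The Zn²⁺/Zn couple has the higher reduction potential, so it is the cathode; K⁺/K is oxidised at the anode.
E°cell = E°(cathode) − E°(anode) = (-0.80) − (-2.90) = +2.10 V.
Since E°cell > 0, the reaction is spontaneous under standard conditions.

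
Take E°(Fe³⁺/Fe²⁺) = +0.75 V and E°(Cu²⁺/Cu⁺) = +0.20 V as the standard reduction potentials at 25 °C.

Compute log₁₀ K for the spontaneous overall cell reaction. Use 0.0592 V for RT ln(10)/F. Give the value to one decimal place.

Cathode: Fe³⁺/Fe²⁺; anode: Cu²⁺/Cu⁺. E°cell = +0.55 V, n = 1.
log K = nE°cell / 0.0592 = (1)(+0.55) / 0.0592 = 9.3.

9.3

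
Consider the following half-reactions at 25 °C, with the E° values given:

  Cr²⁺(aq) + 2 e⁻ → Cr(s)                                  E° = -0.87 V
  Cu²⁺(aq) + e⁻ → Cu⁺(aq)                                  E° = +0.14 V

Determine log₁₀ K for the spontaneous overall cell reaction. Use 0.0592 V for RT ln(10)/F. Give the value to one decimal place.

34.1

Cathode: Cu²⁺/Cu⁺; anode: Cr²⁺/Cr. E°cell = +1.01 V, n = 2.
log K = nE°cell / 0.0592 = (2)(+1.01) / 0.0592 = 34.1.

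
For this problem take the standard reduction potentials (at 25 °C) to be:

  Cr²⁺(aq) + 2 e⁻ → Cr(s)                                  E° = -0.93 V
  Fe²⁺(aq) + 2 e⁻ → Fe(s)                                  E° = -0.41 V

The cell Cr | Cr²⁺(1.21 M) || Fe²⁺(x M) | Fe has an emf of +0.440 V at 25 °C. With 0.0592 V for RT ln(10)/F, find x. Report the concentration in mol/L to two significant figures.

Fe²⁺/Fe is the cathode, Cr²⁺/Cr the anode: E°cell = +0.52 V, n = 2.
Overall reaction: Fe²⁺(aq) + Cr(s) → Fe(s) + Cr²⁺(aq); Q = [Cr²⁺]^1/[Fe²⁺]^1.
From E = E° − (0.0592/n) log Q: log Q = (E° − E)·n/0.0592 = (+0.52 − (+0.440))·2/0.0592 = 2.7027.
So 1·log[Fe²⁺] = 1·log(1.21) − log Q = 0.0828 − (2.7027) = -2.6199; [Fe²⁺] = 10^(-2.6199) ≈ 0.0024 M.

0.0024 M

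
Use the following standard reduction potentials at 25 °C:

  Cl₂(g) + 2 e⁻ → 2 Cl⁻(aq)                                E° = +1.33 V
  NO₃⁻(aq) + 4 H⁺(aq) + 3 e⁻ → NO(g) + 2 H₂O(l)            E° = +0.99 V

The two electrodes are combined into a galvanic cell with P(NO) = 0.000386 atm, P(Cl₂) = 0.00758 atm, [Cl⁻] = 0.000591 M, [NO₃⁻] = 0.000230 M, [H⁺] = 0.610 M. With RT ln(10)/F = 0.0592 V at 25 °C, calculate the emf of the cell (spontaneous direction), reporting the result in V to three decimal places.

Cl₂/Cl⁻ is the cathode (higher E°), NO₃⁻/NO the anode: E°cell = +1.33 − (+0.99) = +0.34 V, n = 6.
Overall: 3 Cl₂(g) + 2 NO(g) + 4 H₂O(l) → 6 Cl⁻(aq) + 2 NO₃⁻(aq) + 8 H⁺(aq)
Q = [Cl⁻]^6·[NO₃⁻]^2·[H⁺]^8 / (P(Cl₂)^3·P(NO)^2); log Q = -15.177.
E = E° − (0.0592/n) log Q = +0.34 − (0.0592/6)(-15.177) = +0.490 V.

+0.490 V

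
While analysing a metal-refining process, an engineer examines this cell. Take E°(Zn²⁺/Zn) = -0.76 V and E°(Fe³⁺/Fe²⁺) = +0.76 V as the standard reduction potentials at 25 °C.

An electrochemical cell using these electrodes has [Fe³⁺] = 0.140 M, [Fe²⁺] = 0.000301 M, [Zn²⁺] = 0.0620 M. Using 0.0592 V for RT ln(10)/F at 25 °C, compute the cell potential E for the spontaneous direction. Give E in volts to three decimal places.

+1.714 V

Fe³⁺/Fe²⁺ is the cathode (higher E°), Zn²⁺/Zn the anode: E°cell = +0.76 − (-0.76) = +1.52 V, n = 2.
Overall: 2 Fe³⁺(aq) + Zn(s) → 2 Fe²⁺(aq) + Zn²⁺(aq)
Q = [Fe²⁺]^2·[Zn²⁺] / ([Fe³⁺]^2); log Q = -6.543.
E = E° − (0.0592/n) log Q = +1.52 − (0.0592/2)(-6.543) = +1.714 V.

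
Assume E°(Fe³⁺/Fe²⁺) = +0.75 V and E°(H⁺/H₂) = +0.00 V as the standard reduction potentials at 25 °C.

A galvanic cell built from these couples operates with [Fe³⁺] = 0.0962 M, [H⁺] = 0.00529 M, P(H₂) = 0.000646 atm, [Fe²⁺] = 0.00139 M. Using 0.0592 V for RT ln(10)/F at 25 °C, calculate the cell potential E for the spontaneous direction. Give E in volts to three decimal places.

+0.899 V

Fe³⁺/Fe²⁺ is the cathode (higher E°), H⁺/H₂ the anode: E°cell = +0.75 − (+0.00) = +0.75 V, n = 2.
Overall: 2 Fe³⁺(aq) + H₂(g) → 2 Fe²⁺(aq) + 2 H⁺(aq)
Q = [Fe²⁺]^2·[H⁺]^2 / ([Fe³⁺]^2·P(H₂)); log Q = -5.044.
E = E° − (0.0592/n) log Q = +0.75 − (0.0592/2)(-5.044) = +0.899 V.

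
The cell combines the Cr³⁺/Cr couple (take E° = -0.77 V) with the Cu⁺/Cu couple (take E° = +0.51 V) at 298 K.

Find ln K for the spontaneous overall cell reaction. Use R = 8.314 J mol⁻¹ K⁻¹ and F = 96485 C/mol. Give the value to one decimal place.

149.5

Cathode: Cu⁺/Cu; anode: Cr³⁺/Cr. E°cell = (+0.51) − (-0.77) = +1.28 V, with n = 3.
ΔG° = −nFE° = −RT ln K, so ln K = nFE°/(RT) = (3)(96485)(+1.28) / ((8.314)(298)) = 149.543.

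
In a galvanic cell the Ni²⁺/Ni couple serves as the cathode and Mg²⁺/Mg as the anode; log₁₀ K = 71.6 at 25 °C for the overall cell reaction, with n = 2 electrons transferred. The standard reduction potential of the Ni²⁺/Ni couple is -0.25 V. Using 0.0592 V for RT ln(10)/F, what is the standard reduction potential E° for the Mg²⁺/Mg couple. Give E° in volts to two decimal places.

-2.37 V

E°cell = (0.0592/n)·log K = (0.0592/2)(71.6) = +2.119 V.
Since Ni²⁺/Ni is the cathode and Mg²⁺/Mg the anode, E°cell = E°(Ni²⁺/Ni) − E°(Mg²⁺/Mg).
So E°(Mg²⁺/Mg) = E°(Ni²⁺/Ni) − E°cell = (-0.25) − (+2.119) = -2.37 V.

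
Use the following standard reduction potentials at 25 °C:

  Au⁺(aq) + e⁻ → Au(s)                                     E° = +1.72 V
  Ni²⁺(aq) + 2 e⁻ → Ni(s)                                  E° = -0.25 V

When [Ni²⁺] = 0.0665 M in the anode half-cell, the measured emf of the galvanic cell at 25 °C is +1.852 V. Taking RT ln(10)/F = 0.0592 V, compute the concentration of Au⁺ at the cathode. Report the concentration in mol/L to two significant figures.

0.0026 M

Au⁺/Au is the cathode, Ni²⁺/Ni the anode: E°cell = +1.97 V, n = 2.
Overall reaction: 2 Au⁺(aq) + Ni(s) → 2 Au(s) + Ni²⁺(aq); Q = [Ni²⁺]^1/[Au⁺]^2.
From E = E° − (0.0592/n) log Q: log Q = (E° − E)·n/0.0592 = (+1.97 − (+1.852))·2/0.0592 = 3.9865.
So 2·log[Au⁺] = 1·log(0.0665) − log Q = -1.1772 − (3.9865) = -5.1637; log[Au⁺] = -5.1637 / 2 = -2.5819; [Au⁺] = 10^(-2.5819) ≈ 0.0026 M.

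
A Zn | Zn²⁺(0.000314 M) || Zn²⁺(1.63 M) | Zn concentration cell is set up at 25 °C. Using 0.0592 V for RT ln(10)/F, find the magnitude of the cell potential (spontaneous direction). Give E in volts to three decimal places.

For a concentration cell E°cell = 0. The 1.63 M side is the cathode (reduction is favoured where [Zn²⁺] is higher).
With n = 2, E = −(0.0592/2) log([Zn²⁺]ₐₙ/[Zn²⁺]꜀ₐₜ) = −(0.0592/2) log(0.000314/1.63) = −(0.0592/2)(-3.715) = +0.110 V.

+0.110 V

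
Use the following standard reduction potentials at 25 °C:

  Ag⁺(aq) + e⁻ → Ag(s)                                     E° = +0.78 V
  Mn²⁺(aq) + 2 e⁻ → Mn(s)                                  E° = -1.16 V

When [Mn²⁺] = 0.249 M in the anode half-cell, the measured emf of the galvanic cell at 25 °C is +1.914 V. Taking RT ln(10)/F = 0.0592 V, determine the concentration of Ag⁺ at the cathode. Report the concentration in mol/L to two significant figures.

Ag⁺/Ag is the cathode, Mn²⁺/Mn the anode: E°cell = +1.94 V, n = 2.
Overall reaction: 2 Ag⁺(aq) + Mn(s) → 2 Ag(s) + Mn²⁺(aq); Q = [Mn²⁺]^1/[Ag⁺]^2.
From E = E° − (0.0592/n) log Q: log Q = (E° − E)·n/0.0592 = (+1.94 − (+1.914))·2/0.0592 = 0.8784.
So 2·log[Ag⁺] = 1·log(0.249) − log Q = -0.6038 − (0.8784) = -1.4822; log[Ag⁺] = -1.4822 / 2 = -0.7411; [Ag⁺] = 10^(-0.7411) ≈ 0.18 M.

0.18 M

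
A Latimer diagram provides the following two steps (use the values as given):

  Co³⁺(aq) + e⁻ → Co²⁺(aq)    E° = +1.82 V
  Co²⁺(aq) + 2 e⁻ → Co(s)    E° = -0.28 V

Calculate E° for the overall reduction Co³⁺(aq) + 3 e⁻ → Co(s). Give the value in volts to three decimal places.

+0.420 V

Standard free energies of sequential steps add: ΔG°₃ = ΔG°₁ + ΔG°₂, so n₃E°₃ = n₁E°₁ + n₂E°₂.
E°₃ = (1×+1.82 + 2×-0.28) / 3 = (+1.260) / 3 = +0.420 V.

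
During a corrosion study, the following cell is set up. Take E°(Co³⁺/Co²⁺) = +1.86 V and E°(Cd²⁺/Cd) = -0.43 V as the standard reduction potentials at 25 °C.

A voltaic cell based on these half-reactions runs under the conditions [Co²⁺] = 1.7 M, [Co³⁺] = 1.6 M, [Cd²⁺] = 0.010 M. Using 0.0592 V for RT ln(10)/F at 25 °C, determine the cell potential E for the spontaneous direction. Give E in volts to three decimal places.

+2.348 V

Co³⁺/Co²⁺ is the cathode (higher E°), Cd²⁺/Cd the anode: E°cell = +1.86 − (-0.43) = +2.29 V, n = 2.
Overall: 2 Co³⁺(aq) + Cd(s) → 2 Co²⁺(aq) + Cd²⁺(aq)
Q = [Co²⁺]^2·[Cd²⁺] / ([Co³⁺]^2); log Q = -1.947.
E = E° − (0.0592/n) log Q = +2.29 − (0.0592/2)(-1.947) = +2.348 V.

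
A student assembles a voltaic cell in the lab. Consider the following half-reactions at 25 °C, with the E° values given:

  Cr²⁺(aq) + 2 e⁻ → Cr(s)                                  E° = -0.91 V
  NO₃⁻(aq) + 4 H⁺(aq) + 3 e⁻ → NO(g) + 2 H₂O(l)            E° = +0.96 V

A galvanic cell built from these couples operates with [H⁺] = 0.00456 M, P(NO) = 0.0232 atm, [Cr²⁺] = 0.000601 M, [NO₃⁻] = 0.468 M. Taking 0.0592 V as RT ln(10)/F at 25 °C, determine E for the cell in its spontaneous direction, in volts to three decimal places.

NO₃⁻/NO is the cathode (higher E°), Cr²⁺/Cr the anode: E°cell = +0.96 − (-0.91) = +1.87 V, n = 6.
Overall: 2 NO₃⁻(aq) + 8 H⁺(aq) + 3 Cr(s) → 2 NO(g) + 4 H₂O(l) + 3 Cr²⁺(aq)
Q = P(NO)^2·[Cr²⁺]^3 / ([NO₃⁻]^2·[H⁺]^8); log Q = 6.455.
E = E° − (0.0592/n) log Q = +1.87 − (0.0592/6)(6.455) = +1.806 V.

+1.806 V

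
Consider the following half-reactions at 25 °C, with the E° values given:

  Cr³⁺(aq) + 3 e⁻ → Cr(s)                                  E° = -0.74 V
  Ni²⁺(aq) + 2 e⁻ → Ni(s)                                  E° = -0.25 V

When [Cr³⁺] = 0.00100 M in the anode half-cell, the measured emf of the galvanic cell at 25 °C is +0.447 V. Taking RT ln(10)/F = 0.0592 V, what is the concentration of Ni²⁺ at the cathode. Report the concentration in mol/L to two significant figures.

Ni²⁺/Ni is the cathode, Cr³⁺/Cr the anode: E°cell = +0.49 V, n = 6.
Overall reaction: 3 Ni²⁺(aq) + 2 Cr(s) → 3 Ni(s) + 2 Cr³⁺(aq); Q = [Cr³⁺]^2/[Ni²⁺]^3.
From E = E° − (0.0592/n) log Q: log Q = (E° − E)·n/0.0592 = (+0.49 − (+0.447))·6/0.0592 = 4.3581.
So 3·log[Ni²⁺] = 2·log(0.001) − log Q = -6.0000 − (4.3581) = -10.3581; log[Ni²⁺] = -10.3581 / 3 = -3.4527; [Ni²⁺] = 10^(-3.4527) ≈ 0.00035 M.

0.00035 M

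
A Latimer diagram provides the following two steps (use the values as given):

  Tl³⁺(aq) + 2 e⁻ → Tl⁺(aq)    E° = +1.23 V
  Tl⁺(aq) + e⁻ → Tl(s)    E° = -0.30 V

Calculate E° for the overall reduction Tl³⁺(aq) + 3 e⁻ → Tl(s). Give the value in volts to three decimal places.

Adding the free-energy changes (−nFE°) of the two steps gives −n₃FE°₃ = −n₁FE°₁ − n₂FE°₂.
E°₃ = (2×+1.23 + 1×-0.30) / 3 = (+2.160) / 3 = +0.720 V.

+0.720 V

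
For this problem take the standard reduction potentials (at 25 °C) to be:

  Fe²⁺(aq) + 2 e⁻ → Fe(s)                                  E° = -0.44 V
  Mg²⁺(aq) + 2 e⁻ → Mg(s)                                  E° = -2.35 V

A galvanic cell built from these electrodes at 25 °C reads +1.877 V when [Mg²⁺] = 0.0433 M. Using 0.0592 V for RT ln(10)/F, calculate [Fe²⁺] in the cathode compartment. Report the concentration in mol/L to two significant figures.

Fe²⁺/Fe is the cathode, Mg²⁺/Mg the anode: E°cell = +1.91 V, n = 2.
Overall reaction: Fe²⁺(aq) + Mg(s) → Fe(s) + Mg²⁺(aq); Q = [Mg²⁺]^1/[Fe²⁺]^1.
From E = E° − (0.0592/n) log Q: log Q = (E° − E)·n/0.0592 = (+1.91 − (+1.877))·2/0.0592 = 1.1149.
So 1·log[Fe²⁺] = 1·log(0.0433) − log Q = -1.3635 − (1.1149) = -2.4784; [Fe²⁺] = 10^(-2.4784) ≈ 0.0033 M.

0.0033 M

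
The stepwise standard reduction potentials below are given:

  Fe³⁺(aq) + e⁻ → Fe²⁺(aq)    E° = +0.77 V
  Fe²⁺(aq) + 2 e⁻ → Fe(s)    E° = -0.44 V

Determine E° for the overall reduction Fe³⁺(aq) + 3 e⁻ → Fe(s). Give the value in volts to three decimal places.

Standard free energies of sequential steps add: ΔG°₃ = ΔG°₁ + ΔG°₂, so n₃E°₃ = n₁E°₁ + n₂E°₂.
E°₃ = (1×+0.77 + 2×-0.44) / 3 = (-0.110) / 3 = -0.037 V.
E° values themselves are not directly additive — weighting by electron count is essential.

-0.037 V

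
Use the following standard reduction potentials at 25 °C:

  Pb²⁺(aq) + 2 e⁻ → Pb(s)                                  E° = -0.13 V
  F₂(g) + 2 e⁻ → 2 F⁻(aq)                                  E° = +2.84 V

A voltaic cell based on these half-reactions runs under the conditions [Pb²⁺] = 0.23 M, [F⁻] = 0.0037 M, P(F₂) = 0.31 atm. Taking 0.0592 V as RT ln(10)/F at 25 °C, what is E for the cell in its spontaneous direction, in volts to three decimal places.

F₂/F⁻ is the cathode (higher E°), Pb²⁺/Pb the anode: E°cell = +2.84 − (-0.13) = +2.97 V, n = 2.
Overall: F₂(g) + Pb(s) → 2 F⁻(aq) + Pb²⁺(aq)
Q = [F⁻]^2·[Pb²⁺] / (P(F₂)); log Q = -4.993.
E = E° − (0.0592/n) log Q = +2.97 − (0.0592/2)(-4.993) = +3.118 V.

+3.118 V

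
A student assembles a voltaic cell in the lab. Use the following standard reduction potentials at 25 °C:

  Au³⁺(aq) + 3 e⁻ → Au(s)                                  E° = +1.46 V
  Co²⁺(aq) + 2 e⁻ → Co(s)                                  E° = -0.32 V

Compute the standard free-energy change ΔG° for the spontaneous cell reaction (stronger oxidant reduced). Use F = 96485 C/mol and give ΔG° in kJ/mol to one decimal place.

Au³⁺/Au (E° = +1.46 V) is the cathode; Co²⁺/Co (E° = -0.32 V) is the anode, so E°cell = +1.78 V.
Balancing electrons gives n = 6 (lcm of 3 and 2).
ΔG° = −nFE° = −(6)(96485)(+1.78) = -1,030,460 J = -1030.5 kJ/mol.

-1030.5 kJ/mol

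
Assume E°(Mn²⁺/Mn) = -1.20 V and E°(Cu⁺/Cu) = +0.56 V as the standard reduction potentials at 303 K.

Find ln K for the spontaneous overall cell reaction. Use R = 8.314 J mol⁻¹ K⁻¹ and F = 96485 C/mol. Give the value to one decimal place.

Cathode: Cu⁺/Cu; anode: Mn²⁺/Mn. E°cell = (+0.56) − (-1.20) = +1.76 V, with n = 2.
ΔG° = −nFE° = −RT ln K, so ln K = nFE°/(RT) = (2)(96485)(+1.76) / ((8.314)(303)) = 134.819.

134.8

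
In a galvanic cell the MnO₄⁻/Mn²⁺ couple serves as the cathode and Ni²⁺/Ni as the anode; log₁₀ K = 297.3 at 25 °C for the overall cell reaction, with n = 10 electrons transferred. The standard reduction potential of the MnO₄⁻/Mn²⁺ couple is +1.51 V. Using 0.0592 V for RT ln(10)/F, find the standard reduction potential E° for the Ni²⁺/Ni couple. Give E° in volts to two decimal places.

E°cell = (0.0592/n)·log K = (0.0592/10)(297.3) = +1.760 V.
Since MnO₄⁻/Mn²⁺ is the cathode and Ni²⁺/Ni the anode, E°cell = E°(MnO₄⁻/Mn²⁺) − E°(Ni²⁺/Ni).
So E°(Ni²⁺/Ni) = E°(MnO₄⁻/Mn²⁺) − E°cell = (+1.51) − (+1.760) = -0.25 V.

-0.25 V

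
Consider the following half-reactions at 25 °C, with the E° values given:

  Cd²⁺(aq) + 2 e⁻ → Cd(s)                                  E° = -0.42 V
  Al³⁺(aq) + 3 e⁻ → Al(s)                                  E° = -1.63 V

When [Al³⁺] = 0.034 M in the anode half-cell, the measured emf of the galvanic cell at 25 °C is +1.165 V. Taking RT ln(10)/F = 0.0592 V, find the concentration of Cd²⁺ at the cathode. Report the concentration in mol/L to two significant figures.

0.0032 M

Cd²⁺/Cd is the cathode, Al³⁺/Al the anode: E°cell = +1.21 V, n = 6.
Overall reaction: 3 Cd²⁺(aq) + 2 Al(s) → 3 Cd(s) + 2 Al³⁺(aq); Q = [Al³⁺]^2/[Cd²⁺]^3.
From E = E° − (0.0592/n) log Q: log Q = (E° − E)·n/0.0592 = (+1.21 − (+1.165))·6/0.0592 = 4.5608.
So 3·log[Cd²⁺] = 2·log(0.034) − log Q = -2.9370 − (4.5608) = -7.4978; log[Cd²⁺] = -7.4978 / 3 = -2.4993; [Cd²⁺] = 10^(-2.4993) ≈ 0.0032 M.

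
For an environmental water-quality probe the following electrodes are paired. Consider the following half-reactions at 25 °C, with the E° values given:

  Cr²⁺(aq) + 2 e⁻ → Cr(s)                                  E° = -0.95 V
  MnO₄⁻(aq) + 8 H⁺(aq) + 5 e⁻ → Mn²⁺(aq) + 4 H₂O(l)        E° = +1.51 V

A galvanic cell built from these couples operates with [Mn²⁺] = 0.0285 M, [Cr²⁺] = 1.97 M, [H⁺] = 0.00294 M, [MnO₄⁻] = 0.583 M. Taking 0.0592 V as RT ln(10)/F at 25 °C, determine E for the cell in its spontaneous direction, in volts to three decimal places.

MnO₄⁻/Mn²⁺ is the cathode (higher E°), Cr²⁺/Cr the anode: E°cell = +1.51 − (-0.95) = +2.46 V, n = 10.
Overall: 2 MnO₄⁻(aq) + 16 H⁺(aq) + 5 Cr(s) → 2 Mn²⁺(aq) + 8 H₂O(l) + 5 Cr²⁺(aq)
Q = [Mn²⁺]^2·[Cr²⁺]^5 / ([MnO₄⁻]^2·[H⁺]^16); log Q = 39.357.
E = E° − (0.0592/n) log Q = +2.46 − (0.0592/10)(39.357) = +2.227 V.

+2.227 V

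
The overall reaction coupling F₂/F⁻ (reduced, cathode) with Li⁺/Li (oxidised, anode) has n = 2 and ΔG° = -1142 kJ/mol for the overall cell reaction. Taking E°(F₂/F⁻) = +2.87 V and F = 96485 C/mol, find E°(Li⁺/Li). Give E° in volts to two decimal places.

E°cell = −ΔG°/(nF) = −(-1142×10³)/((2)(96485)) = +5.918 V.
Since F₂/F⁻ is the cathode and Li⁺/Li the anode, E°cell = E°(F₂/F⁻) − E°(Li⁺/Li).
So E°(Li⁺/Li) = E°(F₂/F⁻) − E°cell = (+2.87) − (+5.918) = -3.05 V.

-3.05 V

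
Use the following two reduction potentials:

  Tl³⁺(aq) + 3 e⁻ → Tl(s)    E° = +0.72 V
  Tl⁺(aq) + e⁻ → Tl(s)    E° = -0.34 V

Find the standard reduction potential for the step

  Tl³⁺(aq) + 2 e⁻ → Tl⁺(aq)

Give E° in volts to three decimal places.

+1.250 V

Sequential free energies add, so n₃E°₃ = n₁E°₁ + n₂E°₂.
With n₃ = 3, and the known step contributing 1×(-0.34) V, the unknown satisfies 2·E° = 3×(+0.72) − 1×(-0.34) = +2.500.
E° = +2.500 / 2 = +1.250 V.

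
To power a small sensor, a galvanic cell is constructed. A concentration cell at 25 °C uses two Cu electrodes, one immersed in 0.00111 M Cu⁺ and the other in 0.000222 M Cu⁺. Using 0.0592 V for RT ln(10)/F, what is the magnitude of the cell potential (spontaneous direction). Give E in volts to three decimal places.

+0.041 V

For a concentration cell E°cell = 0. The 0.00111 M side is the cathode (reduction is favoured where [Cu⁺] is higher).
With n = 1, E = −(0.0592/1) log([Cu⁺]ₐₙ/[Cu⁺]꜀ₐₜ) = −(0.0592/1) log(0.000222/0.00111) = −(0.0592/1)(-0.699) = +0.041 V.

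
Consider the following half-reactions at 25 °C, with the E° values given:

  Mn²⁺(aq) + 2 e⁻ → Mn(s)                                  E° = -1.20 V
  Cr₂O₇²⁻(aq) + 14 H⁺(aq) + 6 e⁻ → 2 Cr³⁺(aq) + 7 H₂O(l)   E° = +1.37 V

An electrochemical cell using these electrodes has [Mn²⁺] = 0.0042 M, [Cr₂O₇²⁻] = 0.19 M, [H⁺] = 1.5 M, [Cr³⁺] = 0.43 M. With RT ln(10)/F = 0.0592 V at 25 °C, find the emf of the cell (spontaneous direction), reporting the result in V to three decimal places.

Cr₂O₇²⁻/Cr³⁺ is the cathode (higher E°), Mn²⁺/Mn the anode: E°cell = +1.37 − (-1.20) = +2.57 V, n = 6.
Overall: Cr₂O₇²⁻(aq) + 14 H⁺(aq) + 3 Mn(s) → 2 Cr³⁺(aq) + 7 H₂O(l) + 3 Mn²⁺(aq)
Q = [Cr³⁺]^2·[Mn²⁺]^3 / ([Cr₂O₇²⁻]·[H⁺]^14); log Q = -9.607.
E = E° − (0.0592/n) log Q = +2.57 − (0.0592/6)(-9.607) = +2.665 V.

+2.665 V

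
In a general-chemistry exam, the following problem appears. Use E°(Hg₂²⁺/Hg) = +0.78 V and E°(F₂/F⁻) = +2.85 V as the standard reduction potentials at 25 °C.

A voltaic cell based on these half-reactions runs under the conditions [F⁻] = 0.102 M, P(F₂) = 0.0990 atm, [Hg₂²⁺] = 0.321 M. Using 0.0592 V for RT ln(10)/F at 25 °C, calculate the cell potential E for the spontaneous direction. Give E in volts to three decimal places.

+2.114 V

F₂/F⁻ is the cathode (higher E°), Hg₂²⁺/Hg the anode: E°cell = +2.85 − (+0.78) = +2.07 V, n = 2.
Overall: F₂(g) + 2 Hg(l) → 2 F⁻(aq) + Hg₂²⁺(aq)
Q = [F⁻]^2·[Hg₂²⁺] / (P(F₂)); log Q = -1.472.
E = E° − (0.0592/n) log Q = +2.07 − (0.0592/2)(-1.472) = +2.114 V.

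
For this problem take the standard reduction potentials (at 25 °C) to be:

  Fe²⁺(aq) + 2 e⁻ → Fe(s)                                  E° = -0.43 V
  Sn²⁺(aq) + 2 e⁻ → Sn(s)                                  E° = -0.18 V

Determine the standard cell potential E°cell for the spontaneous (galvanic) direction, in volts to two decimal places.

+0.25 V

The Sn²⁺/Sn couple has the higher reduction potential, so it is the cathode; Fe²⁺/Fe is oxidised at the anode.
E°cell = E°(cathode) − E°(anode) = (-0.18) − (-0.43) = +0.25 V.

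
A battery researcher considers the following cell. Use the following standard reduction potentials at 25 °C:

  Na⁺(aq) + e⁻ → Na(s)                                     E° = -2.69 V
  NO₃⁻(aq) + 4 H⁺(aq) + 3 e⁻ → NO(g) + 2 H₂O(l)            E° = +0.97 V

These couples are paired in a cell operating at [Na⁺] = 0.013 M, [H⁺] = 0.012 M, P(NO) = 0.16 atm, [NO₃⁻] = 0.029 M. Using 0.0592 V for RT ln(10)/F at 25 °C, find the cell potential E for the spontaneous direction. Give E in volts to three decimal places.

+3.605 V

NO₃⁻/NO is the cathode (higher E°), Na⁺/Na the anode: E°cell = +0.97 − (-2.69) = +3.66 V, n = 3.
Overall: NO₃⁻(aq) + 4 H⁺(aq) + 3 Na(s) → NO(g) + 2 H₂O(l) + 3 Na⁺(aq)
Q = P(NO)·[Na⁺]^3 / ([NO₃⁻]·[H⁺]^4); log Q = 2.767.
E = E° − (0.0592/n) log Q = +3.66 − (0.0592/3)(2.767) = +3.605 V.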